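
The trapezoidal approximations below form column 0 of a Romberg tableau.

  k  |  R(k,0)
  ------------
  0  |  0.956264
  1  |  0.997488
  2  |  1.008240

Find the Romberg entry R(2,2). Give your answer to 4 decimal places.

Richardson extrapolation on the trapezoidal column (denominator 4−1=3):
R(1,1) = (4·0.997488 − 0.956264) / 3 = 1.011229
R(2,1) = 1.008240 + (1.008240 − 0.997488)/3 = 1.011824
R(2,2) = (16·1.011824 − 1.011229) / 15 = 1.011864

1.0119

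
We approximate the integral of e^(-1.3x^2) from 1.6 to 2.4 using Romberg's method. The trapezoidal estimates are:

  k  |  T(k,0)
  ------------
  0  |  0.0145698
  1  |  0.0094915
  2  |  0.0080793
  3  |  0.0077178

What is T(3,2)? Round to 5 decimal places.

0.00760

T(2,1) = (4·0.0080793 − 0.0094915) / 3 = 0.0076086
T(3,1) = (4·0.0077178 − 0.0080793) / 3 = 0.0075973
T(3,2) = (16·0.0075973 − 0.0076086) / 15 = 0.0075965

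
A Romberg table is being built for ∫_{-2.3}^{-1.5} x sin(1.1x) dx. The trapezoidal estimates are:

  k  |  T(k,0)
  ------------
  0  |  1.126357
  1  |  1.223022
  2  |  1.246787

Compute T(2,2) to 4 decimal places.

1.2547

T(1,1) = 1.223022 + (1.223022 − 1.126357)/3 = 1.255244
T(2,1) = (4·1.246787 − 1.223022) / 3 = 1.254709
T(2,2) = (16·1.254709 − 1.255244) / 15 = 1.254673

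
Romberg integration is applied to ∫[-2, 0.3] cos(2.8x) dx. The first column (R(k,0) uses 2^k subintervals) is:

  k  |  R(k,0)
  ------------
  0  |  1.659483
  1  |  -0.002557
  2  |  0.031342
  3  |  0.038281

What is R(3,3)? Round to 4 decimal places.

Richardson extrapolation on the trapezoidal column (denominator 4−1=3):
R(1,1) = -0.002557 + (-0.002557 − 1.659483)/3 = -0.556570
R(2,1) = (4·0.031342 − (-0.002557)) / 3 = 0.042642
R(3,1) = (4·0.038281 − 0.031342) / 3 = 0.040594
R(2,2) = (16·0.042642 − (-0.556570)) / 15 = 0.082589
R(3,2) = (16·0.040594 − 0.042642) / 15 = 0.040457
R(3,3) = (64·0.040457 − 0.082589) / 63 = 0.039788

0.0398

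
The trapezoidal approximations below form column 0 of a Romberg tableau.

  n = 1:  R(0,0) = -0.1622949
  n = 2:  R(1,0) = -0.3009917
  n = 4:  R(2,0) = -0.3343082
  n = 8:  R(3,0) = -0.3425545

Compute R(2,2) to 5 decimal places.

R(1,1) = (4·(-0.3009917) − (-0.1622949)) / 3 = -0.3472240
R(2,1) = (4·(-0.3343082) − (-0.3009917)) / 3 = -0.3454137
R(2,2) = -0.3454137 + (-0.3454137 − (-0.3472240))/15 = -0.3452930
(Column j=1 coincides with Simpson's rule on the same nodes.)

-0.34529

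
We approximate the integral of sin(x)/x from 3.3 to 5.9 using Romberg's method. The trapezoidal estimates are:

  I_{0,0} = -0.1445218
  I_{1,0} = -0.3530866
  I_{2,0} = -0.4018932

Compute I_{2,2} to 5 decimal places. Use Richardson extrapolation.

Richardson extrapolation on the trapezoidal column (denominator 4−1=3):
I_{1,1} = -0.3530866 + (-0.3530866 − (-0.1445218))/3 = -0.4226082
I_{2,1} = -0.4018932 + (-0.4018932 − (-0.3530866))/3 = -0.4181621
I_{2,2} = -0.4181621 + (-0.4181621 − (-0.4226082))/15 = -0.4178657

-0.41787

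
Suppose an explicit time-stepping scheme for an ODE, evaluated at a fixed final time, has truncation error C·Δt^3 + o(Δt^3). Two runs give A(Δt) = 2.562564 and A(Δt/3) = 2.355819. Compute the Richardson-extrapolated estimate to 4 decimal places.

2.3479

Extrapolated value = (27·A(Δt/3) − A(Δt)) / (27 − 1)
= (27·2.355819 − 2.562564) / 26
= 61.044549 / 26 = 2.347867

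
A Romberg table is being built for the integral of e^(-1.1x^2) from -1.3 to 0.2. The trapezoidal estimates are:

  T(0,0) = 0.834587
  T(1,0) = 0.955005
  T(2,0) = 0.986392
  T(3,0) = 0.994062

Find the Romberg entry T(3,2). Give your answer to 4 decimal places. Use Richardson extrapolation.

0.9966

T(2,1) = 0.986392 + (0.986392 − 0.955005)/3 = 0.996854
T(3,1) = 0.994062 + (0.994062 − 0.986392)/3 = 0.996619
T(3,2) = 0.996619 + (0.996619 − 0.996854)/15 = 0.996603
(Column j=1 coincides with Simpson's rule on the same nodes.)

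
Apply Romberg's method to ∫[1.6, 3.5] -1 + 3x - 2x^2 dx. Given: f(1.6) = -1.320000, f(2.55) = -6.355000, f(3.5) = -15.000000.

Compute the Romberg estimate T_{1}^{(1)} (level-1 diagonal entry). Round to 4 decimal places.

-13.2177

T_{0}^{(0)} (trapezoid, 1 panel, h=1.9000): -15.504000
T_{1}^{(0)} (trapezoid, 2 panels, h=0.9500): -13.789250
T_{1}^{(1)} = -13.789250 + (-13.789250 − (-15.504000))/3 = -13.217667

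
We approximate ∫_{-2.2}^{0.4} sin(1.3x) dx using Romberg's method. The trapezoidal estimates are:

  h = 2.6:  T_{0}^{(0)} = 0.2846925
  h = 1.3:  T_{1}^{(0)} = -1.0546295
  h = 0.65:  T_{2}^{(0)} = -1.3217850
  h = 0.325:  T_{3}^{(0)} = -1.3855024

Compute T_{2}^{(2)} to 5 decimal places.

Richardson extrapolation on the trapezoidal column (denominator 4−1=3):
T_{1}^{(1)} = (4·(-1.0546295) − 0.2846925) / 3 = -1.5010702
T_{2}^{(1)} = (4·(-1.3217850) − (-1.0546295)) / 3 = -1.4108368
T_{2}^{(2)} = -1.4108368 + (-1.4108368 − (-1.5010702))/15 = -1.4048212
(Column j=1 coincides with Simpson's rule on the same nodes.)

-1.40482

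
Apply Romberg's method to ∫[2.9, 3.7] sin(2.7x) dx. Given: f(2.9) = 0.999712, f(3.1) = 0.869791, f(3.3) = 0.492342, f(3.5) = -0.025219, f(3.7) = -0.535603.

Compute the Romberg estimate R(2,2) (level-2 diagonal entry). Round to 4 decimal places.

0.3216

R(0,0) (trapezoid, 1 panel, h=0.8000): 0.185644
R(1,0) (trapezoid, 2 panels, h=0.4000): 0.289759
R(2,0) (trapezoid, 4 panels, h=0.2000): 0.313794
R(1,1) = 0.289759 + (0.289759 − 0.185644)/3 = 0.324464
R(2,1) = 0.313794 + (0.313794 − 0.289759)/3 = 0.321806
R(2,2) = 0.321806 + (0.321806 − 0.324464)/15 = 0.321629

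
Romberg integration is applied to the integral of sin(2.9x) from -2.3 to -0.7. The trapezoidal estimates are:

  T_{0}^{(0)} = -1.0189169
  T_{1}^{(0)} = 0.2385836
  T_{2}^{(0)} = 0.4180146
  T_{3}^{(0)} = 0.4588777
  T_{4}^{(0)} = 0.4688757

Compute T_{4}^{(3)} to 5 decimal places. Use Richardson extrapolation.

0.47219

Richardson extrapolation on the trapezoidal column (denominator 4−1=3):
T_{2}^{(1)} = (4·0.4180146 − 0.2385836) / 3 = 0.4778249
T_{3}^{(1)} = 0.4588777 + (0.4588777 − 0.4180146)/3 = 0.4724987
T_{4}^{(1)} = 0.4688757 + (0.4688757 − 0.4588777)/3 = 0.4722084
T_{3}^{(2)} = 0.4724987 + (0.4724987 − 0.4778249)/15 = 0.4721436
T_{4}^{(2)} = 0.4722084 + (0.4722084 − 0.4724987)/15 = 0.4721890
T_{4}^{(3)} = (64·0.4721890 − 0.4721436) / 63 = 0.4721897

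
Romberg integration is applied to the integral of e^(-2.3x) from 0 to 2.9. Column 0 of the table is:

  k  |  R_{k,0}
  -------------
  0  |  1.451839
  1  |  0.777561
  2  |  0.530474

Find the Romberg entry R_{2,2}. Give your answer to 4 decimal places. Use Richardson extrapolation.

0.4411

Richardson extrapolation on the trapezoidal column (denominator 4−1=3):
R_{1,1} = 0.777561 + (0.777561 − 1.451839)/3 = 0.552802
R_{2,1} = (4·0.530474 − 0.777561) / 3 = 0.448112
R_{2,2} = 0.448112 + (0.448112 − 0.552802)/15 = 0.441133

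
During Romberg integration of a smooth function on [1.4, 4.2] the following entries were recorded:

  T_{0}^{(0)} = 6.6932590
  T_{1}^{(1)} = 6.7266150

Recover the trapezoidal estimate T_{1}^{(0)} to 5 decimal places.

From T_{1}^{(1)} = (4·T_{1}^{(0)} − T_{0}^{(0)})/3, solve for T_{1}^{(0)}:
4·T_{1}^{(0)} = 3·6.7266150 + 6.6932590 = 26.8731040
T_{1}^{(0)} = 6.7182760

6.71828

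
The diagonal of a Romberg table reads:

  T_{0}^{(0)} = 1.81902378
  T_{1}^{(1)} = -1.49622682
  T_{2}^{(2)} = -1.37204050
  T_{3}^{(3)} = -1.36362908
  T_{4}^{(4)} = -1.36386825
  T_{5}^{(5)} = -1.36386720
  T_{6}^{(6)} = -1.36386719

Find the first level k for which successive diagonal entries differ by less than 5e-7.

k = 6

|T_{1}^{(1)} − T_{0}^{(0)}| = 3.31525060 ≥ 5e-7
|T_{2}^{(2)} − T_{1}^{(1)}| = 0.12418632 ≥ 5e-7
|T_{3}^{(3)} − T_{2}^{(2)}| = 0.00841142 ≥ 5e-7
|T_{4}^{(4)} − T_{3}^{(3)}| = 0.00023917 ≥ 5e-7
|T_{5}^{(5)} − T_{4}^{(4)}| = 0.00000105 ≥ 5e-7
|T_{6}^{(6)} − T_{5}^{(5)}| = 0.00000001 < 5e-7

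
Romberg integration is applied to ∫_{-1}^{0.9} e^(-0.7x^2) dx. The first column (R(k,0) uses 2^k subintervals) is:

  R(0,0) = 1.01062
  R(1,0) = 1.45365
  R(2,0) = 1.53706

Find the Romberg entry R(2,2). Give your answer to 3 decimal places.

1.562

R(1,1) = (4·1.45365 − 1.01062) / 3 = 1.60133
R(2,1) = (4·1.53706 − 1.45365) / 3 = 1.56486
R(2,2) = 1.56486 + (1.56486 − 1.60133)/15 = 1.56243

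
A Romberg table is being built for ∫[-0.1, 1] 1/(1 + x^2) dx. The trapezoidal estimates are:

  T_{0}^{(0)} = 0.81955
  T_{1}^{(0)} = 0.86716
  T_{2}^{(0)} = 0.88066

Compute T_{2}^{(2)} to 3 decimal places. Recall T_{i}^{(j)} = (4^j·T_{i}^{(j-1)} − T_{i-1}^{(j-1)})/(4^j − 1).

0.885

Richardson extrapolation on the trapezoidal column (denominator 4−1=3):
T_{1}^{(1)} = 0.86716 + (0.86716 − 0.81955)/3 = 0.88303
T_{2}^{(1)} = (4·0.88066 − 0.86716) / 3 = 0.88516
T_{2}^{(2)} = 0.88516 + (0.88516 − 0.88303)/15 = 0.88530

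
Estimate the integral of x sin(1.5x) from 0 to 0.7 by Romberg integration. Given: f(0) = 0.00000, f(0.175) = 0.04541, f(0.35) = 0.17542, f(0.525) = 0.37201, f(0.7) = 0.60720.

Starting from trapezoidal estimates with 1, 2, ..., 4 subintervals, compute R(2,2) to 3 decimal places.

R(0,0) (trapezoid, 1 panel, h=0.7000): 0.21252
R(1,0) (trapezoid, 2 panels, h=0.3500): 0.16766
R(2,0) (trapezoid, 4 panels, h=0.1750): 0.15688
R(1,1) = 0.16766 + (0.16766 − 0.21252)/3 = 0.15271
R(2,1) = 0.15688 + (0.15688 − 0.16766)/3 = 0.15329
R(2,2) = 0.15329 + (0.15329 − 0.15271)/15 = 0.15333

0.153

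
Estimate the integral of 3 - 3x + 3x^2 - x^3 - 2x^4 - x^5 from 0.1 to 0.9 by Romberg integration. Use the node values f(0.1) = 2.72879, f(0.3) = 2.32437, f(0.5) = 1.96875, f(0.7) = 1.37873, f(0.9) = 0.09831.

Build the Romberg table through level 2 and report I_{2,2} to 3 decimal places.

I_{0,0} (trapezoid, 1 panel, h=0.8000): 1.13084
I_{1,0} (trapezoid, 2 panels, h=0.4000): 1.35292
I_{2,0} (trapezoid, 4 panels, h=0.2000): 1.41708
I_{1,1} = 1.35292 + (1.35292 − 1.13084)/3 = 1.42695
I_{2,1} = 1.41708 + (1.41708 − 1.35292)/3 = 1.43847
I_{2,2} = 1.43847 + (1.43847 − 1.42695)/15 = 1.43924

1.439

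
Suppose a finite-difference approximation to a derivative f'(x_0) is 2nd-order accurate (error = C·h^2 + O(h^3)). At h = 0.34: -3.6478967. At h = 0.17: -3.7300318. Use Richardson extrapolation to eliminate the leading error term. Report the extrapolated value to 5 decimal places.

-3.75741

Extrapolated value = (4·A(h/2) − A(h)) / (4 − 1)
= (4·(-3.7300318) − (-3.6478967)) / 3
= -11.2722305 / 3 = -3.7574102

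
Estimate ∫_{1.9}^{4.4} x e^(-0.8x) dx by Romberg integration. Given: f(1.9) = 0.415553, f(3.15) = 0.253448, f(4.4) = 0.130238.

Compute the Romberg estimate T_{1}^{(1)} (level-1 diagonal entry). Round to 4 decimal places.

T_{0}^{(0)} (trapezoid, 1 panel, h=2.5000): 0.682239
T_{1}^{(0)} (trapezoid, 2 panels, h=1.2500): 0.657929
T_{1}^{(1)} = 0.657929 + (0.657929 − 0.682239)/3 = 0.649826

0.6498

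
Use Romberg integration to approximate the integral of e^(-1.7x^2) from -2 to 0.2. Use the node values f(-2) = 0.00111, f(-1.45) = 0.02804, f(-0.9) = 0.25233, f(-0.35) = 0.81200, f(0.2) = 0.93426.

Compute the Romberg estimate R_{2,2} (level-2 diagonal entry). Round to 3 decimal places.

R_{0,0} (trapezoid, 1 panel, h=2.2000): 1.02891
R_{1,0} (trapezoid, 2 panels, h=1.1000): 0.79202
R_{2,0} (trapezoid, 4 panels, h=0.5500): 0.85803
R_{1,1} = 0.79202 + (0.79202 − 1.02891)/3 = 0.71306
R_{2,1} = 0.85803 + (0.85803 − 0.79202)/3 = 0.88003
R_{2,2} = 0.88003 + (0.88003 − 0.71306)/15 = 0.89116

0.891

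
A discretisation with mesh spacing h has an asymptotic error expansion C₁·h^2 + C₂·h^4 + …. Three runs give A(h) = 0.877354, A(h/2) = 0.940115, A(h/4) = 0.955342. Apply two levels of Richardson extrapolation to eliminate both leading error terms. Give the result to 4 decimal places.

First eliminate the h^2 term (factor 2^2 = 4):
  B₁ = (4·0.940115 − 0.877354)/3 = 0.961035
  B₂ = (4·0.955342 − 0.940115)/3 = 0.960418
Then eliminate the h^4 term (factor 2^4 = 16):
  (16·0.960418 − 0.961035)/15 = 0.960377

0.9604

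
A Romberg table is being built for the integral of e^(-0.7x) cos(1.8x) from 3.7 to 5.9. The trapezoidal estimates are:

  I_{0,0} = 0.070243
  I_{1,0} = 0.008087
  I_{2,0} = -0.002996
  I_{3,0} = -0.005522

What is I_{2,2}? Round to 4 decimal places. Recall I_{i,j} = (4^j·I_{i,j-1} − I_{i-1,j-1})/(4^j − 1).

-0.0063

Richardson extrapolation on the trapezoidal column (denominator 4−1=3):
I_{1,1} = 0.008087 + (0.008087 − 0.070243)/3 = -0.012632
I_{2,1} = -0.002996 + (-0.002996 − 0.008087)/3 = -0.006690
I_{2,2} = (16·(-0.006690) − (-0.012632)) / 15 = -0.006294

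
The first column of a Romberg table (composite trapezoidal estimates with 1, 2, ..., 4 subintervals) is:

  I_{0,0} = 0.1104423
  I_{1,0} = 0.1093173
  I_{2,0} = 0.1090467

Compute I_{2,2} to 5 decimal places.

0.10896

Richardson extrapolation on the trapezoidal column (denominator 4−1=3):
I_{1,1} = (4·0.1093173 − 0.1104423) / 3 = 0.1089423
I_{2,1} = (4·0.1090467 − 0.1093173) / 3 = 0.1089565
I_{2,2} = (16·0.1089565 − 0.1089423) / 15 = 0.1089574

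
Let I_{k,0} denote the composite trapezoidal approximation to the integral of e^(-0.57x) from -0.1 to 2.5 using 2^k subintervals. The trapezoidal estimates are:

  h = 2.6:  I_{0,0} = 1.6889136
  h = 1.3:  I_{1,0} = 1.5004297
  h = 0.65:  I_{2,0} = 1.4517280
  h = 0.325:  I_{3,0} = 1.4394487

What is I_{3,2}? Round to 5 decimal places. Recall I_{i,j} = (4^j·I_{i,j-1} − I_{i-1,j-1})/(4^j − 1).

Richardson extrapolation on the trapezoidal column (denominator 4−1=3):
I_{2,1} = 1.4517280 + (1.4517280 − 1.5004297)/3 = 1.4354941
I_{3,1} = 1.4394487 + (1.4394487 − 1.4517280)/3 = 1.4353556
I_{3,2} = 1.4353556 + (1.4353556 − 1.4354941)/15 = 1.4353464

1.43535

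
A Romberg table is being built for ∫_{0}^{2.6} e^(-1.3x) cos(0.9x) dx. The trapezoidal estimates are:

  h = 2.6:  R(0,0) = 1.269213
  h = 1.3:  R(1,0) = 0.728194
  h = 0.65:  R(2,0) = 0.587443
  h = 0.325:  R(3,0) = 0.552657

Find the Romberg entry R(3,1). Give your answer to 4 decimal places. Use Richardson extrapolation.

R(3,1) = 0.552657 + (0.552657 − 0.587443)/3 = 0.541062

0.5411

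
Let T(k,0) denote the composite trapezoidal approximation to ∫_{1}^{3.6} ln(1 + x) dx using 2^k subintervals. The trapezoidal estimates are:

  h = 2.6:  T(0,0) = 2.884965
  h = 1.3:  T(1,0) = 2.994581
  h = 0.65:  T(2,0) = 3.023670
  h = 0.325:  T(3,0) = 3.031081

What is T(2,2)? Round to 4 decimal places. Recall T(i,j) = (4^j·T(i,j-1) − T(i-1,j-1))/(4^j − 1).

T(1,1) = 2.994581 + (2.994581 − 2.884965)/3 = 3.031120
T(2,1) = 3.023670 + (3.023670 − 2.994581)/3 = 3.033366
T(2,2) = 3.033366 + (3.033366 − 3.031120)/15 = 3.033516

3.0335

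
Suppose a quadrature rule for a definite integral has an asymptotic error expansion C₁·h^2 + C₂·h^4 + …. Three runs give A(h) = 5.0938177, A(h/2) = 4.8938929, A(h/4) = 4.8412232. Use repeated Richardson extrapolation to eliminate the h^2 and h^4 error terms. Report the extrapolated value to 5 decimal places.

4.82343

First eliminate the h^2 term (factor 2^2 = 4):
  B₁ = (4·4.8938929 − 5.0938177)/3 = 4.8272513
  B₂ = (4·4.8412232 − 4.8938929)/3 = 4.8236666
Then eliminate the h^4 term (factor 2^4 = 16):
  (16·4.8236666 − 4.8272513)/15 = 4.8234276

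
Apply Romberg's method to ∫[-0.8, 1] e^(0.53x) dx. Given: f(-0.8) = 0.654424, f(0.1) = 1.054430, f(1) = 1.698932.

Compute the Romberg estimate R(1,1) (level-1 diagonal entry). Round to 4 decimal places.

1.9713

R(0,0) (trapezoid, 1 panel, h=1.8000): 2.118020
R(1,0) (trapezoid, 2 panels, h=0.9000): 2.007997
R(1,1) = 2.007997 + (2.007997 − 2.118020)/3 = 1.971323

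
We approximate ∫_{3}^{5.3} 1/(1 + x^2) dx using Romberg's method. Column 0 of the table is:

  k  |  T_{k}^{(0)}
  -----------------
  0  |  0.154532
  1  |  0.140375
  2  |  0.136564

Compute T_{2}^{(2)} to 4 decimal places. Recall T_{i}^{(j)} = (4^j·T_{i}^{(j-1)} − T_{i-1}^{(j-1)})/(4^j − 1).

0.1353

T_{1}^{(1)} = (4·0.140375 − 0.154532) / 3 = 0.135656
T_{2}^{(1)} = (4·0.136564 − 0.140375) / 3 = 0.135294
T_{2}^{(2)} = 0.135294 + (0.135294 − 0.135656)/15 = 0.135270
(Column j=1 coincides with Simpson's rule on the same nodes.)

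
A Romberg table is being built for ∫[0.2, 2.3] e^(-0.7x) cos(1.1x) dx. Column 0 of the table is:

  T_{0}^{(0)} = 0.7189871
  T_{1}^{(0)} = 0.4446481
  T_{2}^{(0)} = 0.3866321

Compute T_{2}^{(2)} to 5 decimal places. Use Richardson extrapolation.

Richardson extrapolation on the trapezoidal column (denominator 4−1=3):
T_{1}^{(1)} = (4·0.4446481 − 0.7189871) / 3 = 0.3532018
T_{2}^{(1)} = 0.3866321 + (0.3866321 − 0.4446481)/3 = 0.3672934
T_{2}^{(2)} = 0.3672934 + (0.3672934 − 0.3532018)/15 = 0.3682328

0.36823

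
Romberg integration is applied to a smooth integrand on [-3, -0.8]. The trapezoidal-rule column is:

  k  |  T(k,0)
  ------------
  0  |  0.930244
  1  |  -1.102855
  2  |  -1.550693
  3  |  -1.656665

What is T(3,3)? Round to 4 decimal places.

-1.6914

Richardson extrapolation on the trapezoidal column (denominator 4−1=3):
T(1,1) = -1.102855 + (-1.102855 − 0.930244)/3 = -1.780555
T(2,1) = (4·(-1.550693) − (-1.102855)) / 3 = -1.699972
T(3,1) = -1.656665 + (-1.656665 − (-1.550693))/3 = -1.691989
T(2,2) = (16·(-1.699972) − (-1.780555)) / 15 = -1.694600
T(3,2) = -1.691989 + (-1.691989 − (-1.699972))/15 = -1.691457
T(3,3) = (64·(-1.691457) − (-1.694600)) / 63 = -1.691407
(Column j=1 coincides with Simpson's rule on the same nodes.)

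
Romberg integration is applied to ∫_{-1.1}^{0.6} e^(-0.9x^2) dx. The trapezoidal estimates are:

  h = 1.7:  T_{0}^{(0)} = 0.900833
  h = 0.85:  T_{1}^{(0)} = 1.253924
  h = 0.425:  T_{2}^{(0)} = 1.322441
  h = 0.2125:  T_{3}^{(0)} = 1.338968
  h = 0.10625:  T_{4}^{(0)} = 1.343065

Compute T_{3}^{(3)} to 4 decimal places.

Richardson extrapolation on the trapezoidal column (denominator 4−1=3):
T_{1}^{(1)} = 1.253924 + (1.253924 − 0.900833)/3 = 1.371621
T_{2}^{(1)} = 1.322441 + (1.322441 − 1.253924)/3 = 1.345280
T_{3}^{(1)} = 1.338968 + (1.338968 − 1.322441)/3 = 1.344477
T_{2}^{(2)} = 1.345280 + (1.345280 − 1.371621)/15 = 1.343524
T_{3}^{(2)} = 1.344477 + (1.344477 − 1.345280)/15 = 1.344423
T_{3}^{(3)} = (64·1.344423 − 1.343524) / 63 = 1.344437

1.3444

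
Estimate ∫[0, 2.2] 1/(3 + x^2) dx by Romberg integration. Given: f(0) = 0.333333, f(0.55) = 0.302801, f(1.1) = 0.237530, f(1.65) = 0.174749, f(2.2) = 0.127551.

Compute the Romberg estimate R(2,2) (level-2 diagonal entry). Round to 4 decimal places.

R(0,0) (trapezoid, 1 panel, h=2.2000): 0.506972
R(1,0) (trapezoid, 2 panels, h=1.1000): 0.514769
R(2,0) (trapezoid, 4 panels, h=0.5500): 0.520037
R(1,1) = 0.514769 + (0.514769 − 0.506972)/3 = 0.517368
R(2,1) = 0.520037 + (0.520037 − 0.514769)/3 = 0.521793
R(2,2) = 0.521793 + (0.521793 − 0.517368)/15 = 0.522088

0.5221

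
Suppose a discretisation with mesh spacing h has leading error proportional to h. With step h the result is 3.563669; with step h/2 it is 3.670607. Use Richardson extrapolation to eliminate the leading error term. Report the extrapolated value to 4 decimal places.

The leading error scales as h; refining by a factor of 2 reduces it by 2^1 = 2.
Extrapolated value = (2·A(h/2) − A(h)) / (2 − 1)
= (2·3.670607 − 3.563669) / 1
= 3.777545 / 1 = 3.777545

3.7775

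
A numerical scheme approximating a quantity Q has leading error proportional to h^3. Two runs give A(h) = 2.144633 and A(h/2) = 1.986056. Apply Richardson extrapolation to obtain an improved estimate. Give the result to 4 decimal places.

The leading error scales as h^3; refining by a factor of 2 reduces it by 2^3 = 8.
Extrapolated value = (8·A(h/2) − A(h)) / (8 − 1)
= (8·1.986056 − 2.144633) / 7
= 13.743815 / 7 = 1.963402

1.9634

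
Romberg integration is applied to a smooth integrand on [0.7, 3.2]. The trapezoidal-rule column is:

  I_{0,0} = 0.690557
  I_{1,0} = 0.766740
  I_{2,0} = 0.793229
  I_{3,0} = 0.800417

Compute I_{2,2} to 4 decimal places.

I_{1,1} = 0.766740 + (0.766740 − 0.690557)/3 = 0.792134
I_{2,1} = (4·0.793229 − 0.766740) / 3 = 0.802059
I_{2,2} = 0.802059 + (0.802059 − 0.792134)/15 = 0.802721
(Column j=1 coincides with Simpson's rule on the same nodes.)

0.8027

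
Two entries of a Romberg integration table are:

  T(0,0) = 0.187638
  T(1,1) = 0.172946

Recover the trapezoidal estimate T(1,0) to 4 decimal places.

From T(1,1) = (4·T(1,0) − T(0,0))/3, solve for T(1,0):
4·T(1,0) = 3·0.172946 + 0.187638 = 0.706476
T(1,0) = 0.176619

0.1766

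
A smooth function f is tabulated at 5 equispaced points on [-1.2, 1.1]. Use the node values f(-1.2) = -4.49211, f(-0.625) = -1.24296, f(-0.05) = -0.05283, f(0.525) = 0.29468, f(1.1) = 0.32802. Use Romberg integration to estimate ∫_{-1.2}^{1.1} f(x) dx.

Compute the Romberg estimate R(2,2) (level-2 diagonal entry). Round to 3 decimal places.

-1.537

R(0,0) (trapezoid, 1 panel, h=2.3000): -4.78870
R(1,0) (trapezoid, 2 panels, h=1.1500): -2.45511
R(2,0) (trapezoid, 4 panels, h=0.5750): -1.77281
R(1,1) = -2.45511 + (-2.45511 − (-4.78870))/3 = -1.67725
R(2,1) = -1.77281 + (-1.77281 − (-2.45511))/3 = -1.54538
R(2,2) = -1.54538 + (-1.54538 − (-1.67725))/15 = -1.53659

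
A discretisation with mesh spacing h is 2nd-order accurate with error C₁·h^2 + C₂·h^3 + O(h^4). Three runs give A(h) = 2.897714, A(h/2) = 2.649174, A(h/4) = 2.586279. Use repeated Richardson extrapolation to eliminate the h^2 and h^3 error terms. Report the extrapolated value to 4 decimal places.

First eliminate the h^2 term (factor 2^2 = 4):
  B₁ = (4·2.649174 − 2.897714)/3 = 2.566327
  B₂ = (4·2.586279 − 2.649174)/3 = 2.565314
Then eliminate the h^3 term (factor 2^3 = 8):
  (8·2.565314 − 2.566327)/7 = 2.565169

2.5652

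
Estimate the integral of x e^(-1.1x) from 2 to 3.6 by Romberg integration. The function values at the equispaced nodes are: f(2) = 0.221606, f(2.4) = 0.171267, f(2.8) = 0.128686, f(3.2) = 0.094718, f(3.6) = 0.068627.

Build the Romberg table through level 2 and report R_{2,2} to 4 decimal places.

0.2149

R_{0,0} (trapezoid, 1 panel, h=1.6000): 0.232186
R_{1,0} (trapezoid, 2 panels, h=0.8000): 0.219042
R_{2,0} (trapezoid, 4 panels, h=0.4000): 0.215915
R_{1,1} = 0.219042 + (0.219042 − 0.232186)/3 = 0.214661
R_{2,1} = 0.215915 + (0.215915 − 0.219042)/3 = 0.214873
R_{2,2} = 0.214873 + (0.214873 − 0.214661)/15 = 0.214887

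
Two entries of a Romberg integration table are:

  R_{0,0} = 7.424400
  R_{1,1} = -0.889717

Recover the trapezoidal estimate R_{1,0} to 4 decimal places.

1.1888

From R_{1,1} = (4·R_{1,0} − R_{0,0})/3, solve for R_{1,0}:
4·R_{1,0} = 3·(-0.889717) + 7.424400 = 4.755249
R_{1,0} = 1.188812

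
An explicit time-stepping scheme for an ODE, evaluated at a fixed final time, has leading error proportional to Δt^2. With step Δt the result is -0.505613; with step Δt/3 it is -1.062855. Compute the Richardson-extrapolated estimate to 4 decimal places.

Extrapolated value = (9·A(Δt/3) − A(Δt)) / (9 − 1)
= (9·(-1.062855) − (-0.505613)) / 8
= -9.060082 / 8 = -1.132510

-1.1325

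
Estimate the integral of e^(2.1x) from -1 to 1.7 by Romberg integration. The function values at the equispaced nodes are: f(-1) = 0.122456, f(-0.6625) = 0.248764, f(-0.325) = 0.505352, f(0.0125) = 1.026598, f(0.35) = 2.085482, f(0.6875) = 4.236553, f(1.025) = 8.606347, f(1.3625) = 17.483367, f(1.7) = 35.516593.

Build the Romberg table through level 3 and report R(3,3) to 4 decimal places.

16.8559

R(0,0) (trapezoid, 1 panel, h=2.7000): 48.112716
R(1,0) (trapezoid, 2 panels, h=1.3500): 26.871759
R(2,0) (trapezoid, 4 panels, h=0.6750): 19.586276
R(3,0) (trapezoid, 8 panels, h=0.3375): 17.554046
R(1,1) = 26.871759 + (26.871759 − 48.112716)/3 = 19.791440
R(2,1) = 19.586276 + (19.586276 − 26.871759)/3 = 17.157782
R(3,1) = 17.554046 + (17.554046 − 19.586276)/3 = 16.876636
R(2,2) = 17.157782 + (17.157782 − 19.791440)/15 = 16.982205
R(3,2) = 16.876636 + (16.876636 − 17.157782)/15 = 16.857893
R(3,3) = 16.857893 + (16.857893 − 16.982205)/63 = 16.855920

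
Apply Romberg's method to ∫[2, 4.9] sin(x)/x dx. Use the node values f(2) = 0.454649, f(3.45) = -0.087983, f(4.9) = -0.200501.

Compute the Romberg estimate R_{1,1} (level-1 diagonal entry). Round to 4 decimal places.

-0.0473

R_{0,0} (trapezoid, 1 panel, h=2.9000): 0.368515
R_{1,0} (trapezoid, 2 panels, h=1.4500): 0.056682
R_{1,1} = 0.056682 + (0.056682 − 0.368515)/3 = -0.047262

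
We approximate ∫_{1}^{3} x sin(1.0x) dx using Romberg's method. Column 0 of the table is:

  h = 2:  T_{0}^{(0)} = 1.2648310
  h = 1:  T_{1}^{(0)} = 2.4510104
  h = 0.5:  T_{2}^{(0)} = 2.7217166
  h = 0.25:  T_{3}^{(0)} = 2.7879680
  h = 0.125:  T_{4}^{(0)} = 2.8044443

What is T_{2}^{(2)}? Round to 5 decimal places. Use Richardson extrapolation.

2.80966

Richardson extrapolation on the trapezoidal column (denominator 4−1=3):
T_{1}^{(1)} = (4·2.4510104 − 1.2648310) / 3 = 2.8464035
T_{2}^{(1)} = 2.7217166 + (2.7217166 − 2.4510104)/3 = 2.8119520
T_{2}^{(2)} = 2.8119520 + (2.8119520 − 2.8464035)/15 = 2.8096552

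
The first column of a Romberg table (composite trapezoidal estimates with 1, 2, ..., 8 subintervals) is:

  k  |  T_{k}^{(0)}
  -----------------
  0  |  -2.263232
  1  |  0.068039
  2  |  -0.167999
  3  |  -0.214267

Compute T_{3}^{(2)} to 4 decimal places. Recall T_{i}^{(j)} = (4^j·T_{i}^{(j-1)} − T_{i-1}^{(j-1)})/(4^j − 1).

-0.2286

Richardson extrapolation on the trapezoidal column (denominator 4−1=3):
T_{2}^{(1)} = -0.167999 + (-0.167999 − 0.068039)/3 = -0.246678
T_{3}^{(1)} = -0.214267 + (-0.214267 − (-0.167999))/3 = -0.229690
T_{3}^{(2)} = -0.229690 + (-0.229690 − (-0.246678))/15 = -0.228557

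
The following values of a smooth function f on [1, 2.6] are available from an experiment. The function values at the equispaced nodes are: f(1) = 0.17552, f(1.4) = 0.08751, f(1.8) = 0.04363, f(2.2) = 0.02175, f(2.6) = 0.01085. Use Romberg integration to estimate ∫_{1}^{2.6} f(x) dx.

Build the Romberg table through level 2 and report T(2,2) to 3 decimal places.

T(0,0) (trapezoid, 1 panel, h=1.6000): 0.14910
T(1,0) (trapezoid, 2 panels, h=0.8000): 0.10945
T(2,0) (trapezoid, 4 panels, h=0.4000): 0.09843
T(1,1) = 0.10945 + (0.10945 − 0.14910)/3 = 0.09623
T(2,1) = 0.09843 + (0.09843 − 0.10945)/3 = 0.09476
T(2,2) = 0.09476 + (0.09476 − 0.09623)/15 = 0.09466

0.095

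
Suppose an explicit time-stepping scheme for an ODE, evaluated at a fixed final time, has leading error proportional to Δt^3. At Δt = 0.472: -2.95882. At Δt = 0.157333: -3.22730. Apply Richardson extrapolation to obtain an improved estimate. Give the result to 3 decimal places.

The leading error scales as Δt^3; refining by a factor of 3 reduces it by 3^3 = 27.
Extrapolated value = (27·A(Δt/3) − A(Δt)) / (27 − 1)
= (27·(-3.22730) − (-2.95882)) / 26
= -84.17828 / 26 = -3.23763

-3.238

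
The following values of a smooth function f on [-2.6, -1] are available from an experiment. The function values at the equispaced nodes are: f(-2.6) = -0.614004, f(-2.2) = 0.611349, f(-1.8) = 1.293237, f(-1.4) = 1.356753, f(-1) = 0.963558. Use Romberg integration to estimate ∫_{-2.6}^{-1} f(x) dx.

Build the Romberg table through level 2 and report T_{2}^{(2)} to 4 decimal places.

T_{0}^{(0)} (trapezoid, 1 panel, h=1.6000): 0.279643
T_{1}^{(0)} (trapezoid, 2 panels, h=0.8000): 1.174411
T_{2}^{(0)} (trapezoid, 4 panels, h=0.4000): 1.374446
T_{1}^{(1)} = 1.174411 + (1.174411 − 0.279643)/3 = 1.472667
T_{2}^{(1)} = 1.374446 + (1.374446 − 1.174411)/3 = 1.441124
T_{2}^{(2)} = 1.441124 + (1.441124 − 1.472667)/15 = 1.439021

1.4390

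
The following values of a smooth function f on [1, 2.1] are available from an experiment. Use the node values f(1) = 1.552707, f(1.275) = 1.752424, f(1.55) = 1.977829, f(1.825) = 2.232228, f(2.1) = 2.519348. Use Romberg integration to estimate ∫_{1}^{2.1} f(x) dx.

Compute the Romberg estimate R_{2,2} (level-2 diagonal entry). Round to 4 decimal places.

R_{0,0} (trapezoid, 1 panel, h=1.1000): 2.239630
R_{1,0} (trapezoid, 2 panels, h=0.5500): 2.207621
R_{2,0} (trapezoid, 4 panels, h=0.2750): 2.199590
R_{1,1} = 2.207621 + (2.207621 − 2.239630)/3 = 2.196951
R_{2,1} = 2.199590 + (2.199590 − 2.207621)/3 = 2.196913
R_{2,2} = 2.196913 + (2.196913 − 2.196951)/15 = 2.196910

2.1969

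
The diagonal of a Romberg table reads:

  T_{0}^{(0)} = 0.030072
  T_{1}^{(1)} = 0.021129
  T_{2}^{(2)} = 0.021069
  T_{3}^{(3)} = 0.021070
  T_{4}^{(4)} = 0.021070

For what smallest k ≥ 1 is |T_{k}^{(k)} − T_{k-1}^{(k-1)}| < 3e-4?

k = 2

|T_{1}^{(1)} − T_{0}^{(0)}| = 0.008943 ≥ 3e-4
|T_{2}^{(2)} − T_{1}^{(1)}| = 0.000060 < 3e-4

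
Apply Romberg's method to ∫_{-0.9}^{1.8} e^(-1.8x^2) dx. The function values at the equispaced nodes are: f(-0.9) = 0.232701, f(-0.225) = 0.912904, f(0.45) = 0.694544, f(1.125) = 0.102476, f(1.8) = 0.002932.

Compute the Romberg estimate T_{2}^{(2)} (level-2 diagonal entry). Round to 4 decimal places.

T_{0}^{(0)} (trapezoid, 1 panel, h=2.7000): 0.318105
T_{1}^{(0)} (trapezoid, 2 panels, h=1.3500): 1.096687
T_{2}^{(0)} (trapezoid, 4 panels, h=0.6750): 1.233725
T_{1}^{(1)} = 1.096687 + (1.096687 − 0.318105)/3 = 1.356214
T_{2}^{(1)} = 1.233725 + (1.233725 − 1.096687)/3 = 1.279404
T_{2}^{(2)} = 1.279404 + (1.279404 − 1.356214)/15 = 1.274283

1.2743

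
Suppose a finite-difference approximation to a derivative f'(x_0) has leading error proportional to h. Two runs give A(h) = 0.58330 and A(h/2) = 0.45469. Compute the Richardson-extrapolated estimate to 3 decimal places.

The leading error scales as h; refining by a factor of 2 reduces it by 2^1 = 2.
Extrapolated value = (2·A(h/2) − A(h)) / (2 − 1)
= (2·0.45469 − 0.58330) / 1
= 0.32608 / 1 = 0.32608

0.326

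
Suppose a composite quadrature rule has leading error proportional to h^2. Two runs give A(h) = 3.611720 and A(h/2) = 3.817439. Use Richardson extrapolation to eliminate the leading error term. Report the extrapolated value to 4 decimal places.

Extrapolated value = (4·A(h/2) − A(h)) / (4 − 1)
= (4·3.817439 − 3.611720) / 3
= 11.658036 / 3 = 3.886012

3.8860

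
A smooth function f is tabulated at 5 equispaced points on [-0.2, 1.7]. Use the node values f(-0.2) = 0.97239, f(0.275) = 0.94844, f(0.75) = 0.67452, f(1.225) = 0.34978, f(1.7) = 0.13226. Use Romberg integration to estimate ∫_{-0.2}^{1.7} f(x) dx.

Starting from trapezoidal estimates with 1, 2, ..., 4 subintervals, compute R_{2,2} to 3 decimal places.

1.211

R_{0,0} (trapezoid, 1 panel, h=1.9000): 1.04942
R_{1,0} (trapezoid, 2 panels, h=0.9500): 1.16550
R_{2,0} (trapezoid, 4 panels, h=0.4750): 1.19941
R_{1,1} = 1.16550 + (1.16550 − 1.04942)/3 = 1.20419
R_{2,1} = 1.19941 + (1.19941 − 1.16550)/3 = 1.21071
R_{2,2} = 1.21071 + (1.21071 − 1.20419)/15 = 1.21114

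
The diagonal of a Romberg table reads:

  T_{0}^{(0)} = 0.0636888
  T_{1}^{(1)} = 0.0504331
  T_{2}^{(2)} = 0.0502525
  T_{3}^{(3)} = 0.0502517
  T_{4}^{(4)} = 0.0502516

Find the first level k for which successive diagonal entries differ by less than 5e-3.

k = 2

|T_{1}^{(1)} − T_{0}^{(0)}| = 0.0132557 ≥ 5e-3
|T_{2}^{(2)} − T_{1}^{(1)}| = 0.0001806 < 5e-3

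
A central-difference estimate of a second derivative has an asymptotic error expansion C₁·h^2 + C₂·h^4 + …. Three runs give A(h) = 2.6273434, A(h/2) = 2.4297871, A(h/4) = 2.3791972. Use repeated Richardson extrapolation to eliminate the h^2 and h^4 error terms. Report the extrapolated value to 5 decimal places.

2.36223

First eliminate the h^2 term (factor 2^2 = 4):
  B₁ = (4·2.4297871 − 2.6273434)/3 = 2.3639350
  B₂ = (4·2.3791972 − 2.4297871)/3 = 2.3623339
Then eliminate the h^4 term (factor 2^4 = 16):
  (16·2.3623339 − 2.3639350)/15 = 2.3622272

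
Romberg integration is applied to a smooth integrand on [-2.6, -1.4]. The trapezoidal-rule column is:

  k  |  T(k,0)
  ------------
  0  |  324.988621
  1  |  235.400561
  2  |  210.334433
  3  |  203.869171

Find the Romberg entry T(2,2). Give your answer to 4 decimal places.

T(1,1) = (4·235.400561 − 324.988621) / 3 = 205.537874
T(2,1) = 210.334433 + (210.334433 − 235.400561)/3 = 201.979057
T(2,2) = (16·201.979057 − 205.537874) / 15 = 201.741803

201.7418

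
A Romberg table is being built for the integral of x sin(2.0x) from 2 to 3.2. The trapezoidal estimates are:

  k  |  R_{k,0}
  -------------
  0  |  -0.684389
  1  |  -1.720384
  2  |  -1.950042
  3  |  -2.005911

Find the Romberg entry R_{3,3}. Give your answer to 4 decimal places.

-2.0244

R_{1,1} = -1.720384 + (-1.720384 − (-0.684389))/3 = -2.065716
R_{2,1} = -1.950042 + (-1.950042 − (-1.720384))/3 = -2.026595
R_{3,1} = -2.005911 + (-2.005911 − (-1.950042))/3 = -2.024534
R_{2,2} = -2.026595 + (-2.026595 − (-2.065716))/15 = -2.023987
R_{3,2} = -2.024534 + (-2.024534 − (-2.026595))/15 = -2.024397
R_{3,3} = (64·(-2.024397) − (-2.023987)) / 63 = -2.024404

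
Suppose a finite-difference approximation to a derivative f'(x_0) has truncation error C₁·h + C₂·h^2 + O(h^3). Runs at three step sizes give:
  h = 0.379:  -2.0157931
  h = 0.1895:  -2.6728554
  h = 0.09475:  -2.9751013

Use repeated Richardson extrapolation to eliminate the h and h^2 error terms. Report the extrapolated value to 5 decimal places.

First eliminate the h term (factor 2^1 = 2):
  B₁ = (2·(-2.6728554) − (-2.0157931))/1 = -3.3299177
  B₂ = (2·(-2.9751013) − (-2.6728554))/1 = -3.2773472
Then eliminate the h^2 term (factor 2^2 = 4):
  (4·(-3.2773472) − (-3.3299177))/3 = -3.2598237

-3.25982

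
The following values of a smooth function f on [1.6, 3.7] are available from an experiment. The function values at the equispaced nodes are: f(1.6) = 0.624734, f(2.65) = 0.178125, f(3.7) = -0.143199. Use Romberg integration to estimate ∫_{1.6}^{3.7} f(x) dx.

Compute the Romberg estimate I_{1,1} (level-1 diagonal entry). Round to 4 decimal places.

I_{0,0} (trapezoid, 1 panel, h=2.1000): 0.505612
I_{1,0} (trapezoid, 2 panels, h=1.0500): 0.439837
I_{1,1} = 0.439837 + (0.439837 − 0.505612)/3 = 0.417912

0.4179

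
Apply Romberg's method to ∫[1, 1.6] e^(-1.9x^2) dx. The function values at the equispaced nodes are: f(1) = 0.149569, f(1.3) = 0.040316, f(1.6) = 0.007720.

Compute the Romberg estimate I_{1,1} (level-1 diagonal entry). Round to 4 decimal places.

I_{0,0} (trapezoid, 1 panel, h=0.6000): 0.047187
I_{1,0} (trapezoid, 2 panels, h=0.3000): 0.035688
I_{1,1} = 0.035688 + (0.035688 − 0.047187)/3 = 0.031855

0.0319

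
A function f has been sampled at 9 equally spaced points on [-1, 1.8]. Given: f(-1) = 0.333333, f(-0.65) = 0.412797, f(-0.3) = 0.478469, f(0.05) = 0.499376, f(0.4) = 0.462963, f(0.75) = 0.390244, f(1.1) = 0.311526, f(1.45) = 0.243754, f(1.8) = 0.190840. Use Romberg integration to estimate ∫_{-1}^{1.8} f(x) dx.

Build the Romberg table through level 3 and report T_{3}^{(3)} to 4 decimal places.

1.0750

T_{0}^{(0)} (trapezoid, 1 panel, h=2.8000): 0.733842
T_{1}^{(0)} (trapezoid, 2 panels, h=1.4000): 1.015069
T_{2}^{(0)} (trapezoid, 4 panels, h=0.7000): 1.060531
T_{3}^{(0)} (trapezoid, 8 panels, h=0.3500): 1.071425
T_{1}^{(1)} = 1.015069 + (1.015069 − 0.733842)/3 = 1.108811
T_{2}^{(1)} = 1.060531 + (1.060531 − 1.015069)/3 = 1.075685
T_{3}^{(1)} = 1.071425 + (1.071425 − 1.060531)/3 = 1.075056
T_{2}^{(2)} = 1.075685 + (1.075685 − 1.108811)/15 = 1.073477
T_{3}^{(2)} = 1.075056 + (1.075056 − 1.075685)/15 = 1.075014
T_{3}^{(3)} = 1.075014 + (1.075014 − 1.073477)/63 = 1.075038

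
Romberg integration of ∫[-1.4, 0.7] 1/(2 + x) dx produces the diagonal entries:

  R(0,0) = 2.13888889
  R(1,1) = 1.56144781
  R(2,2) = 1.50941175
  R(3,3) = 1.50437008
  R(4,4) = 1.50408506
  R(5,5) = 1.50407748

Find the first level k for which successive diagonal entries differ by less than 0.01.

k = 3

|R(1,1) − R(0,0)| = 0.57744108 ≥ 0.01
|R(2,2) − R(1,1)| = 0.05203606 ≥ 0.01
|R(3,3) − R(2,2)| = 0.00504167 < 0.01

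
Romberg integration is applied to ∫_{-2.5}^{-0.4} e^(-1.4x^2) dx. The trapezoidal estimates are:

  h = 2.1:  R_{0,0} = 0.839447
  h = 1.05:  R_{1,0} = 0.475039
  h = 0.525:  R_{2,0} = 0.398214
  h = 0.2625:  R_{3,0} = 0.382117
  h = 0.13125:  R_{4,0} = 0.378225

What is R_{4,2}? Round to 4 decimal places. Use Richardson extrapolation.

0.3769

Richardson extrapolation on the trapezoidal column (denominator 4−1=3):
R_{3,1} = 0.382117 + (0.382117 − 0.398214)/3 = 0.376751
R_{4,1} = 0.378225 + (0.378225 − 0.382117)/3 = 0.376928
R_{4,2} = (16·0.376928 − 0.376751) / 15 = 0.376940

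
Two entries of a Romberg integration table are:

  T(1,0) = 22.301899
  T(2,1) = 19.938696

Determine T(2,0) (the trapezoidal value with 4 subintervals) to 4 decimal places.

20.5295

From T(2,1) = (4·T(2,0) − T(1,0))/3, solve for T(2,0):
4·T(2,0) = 3·19.938696 + 22.301899 = 82.117987
T(2,0) = 20.529497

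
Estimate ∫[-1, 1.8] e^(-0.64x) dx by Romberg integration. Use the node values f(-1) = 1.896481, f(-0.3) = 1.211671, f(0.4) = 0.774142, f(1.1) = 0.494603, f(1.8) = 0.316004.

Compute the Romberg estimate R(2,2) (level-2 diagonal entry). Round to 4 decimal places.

2.4695

R(0,0) (trapezoid, 1 panel, h=2.8000): 3.097479
R(1,0) (trapezoid, 2 panels, h=1.4000): 2.632538
R(2,0) (trapezoid, 4 panels, h=0.7000): 2.510661
R(1,1) = 2.632538 + (2.632538 − 3.097479)/3 = 2.477558
R(2,1) = 2.510661 + (2.510661 − 2.632538)/3 = 2.470035
R(2,2) = 2.470035 + (2.470035 − 2.477558)/15 = 2.469533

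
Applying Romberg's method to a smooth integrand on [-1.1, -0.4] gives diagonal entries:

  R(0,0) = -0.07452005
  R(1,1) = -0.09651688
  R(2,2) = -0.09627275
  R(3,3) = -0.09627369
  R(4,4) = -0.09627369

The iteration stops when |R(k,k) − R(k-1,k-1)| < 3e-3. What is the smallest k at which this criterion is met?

k = 2

|R(1,1) − R(0,0)| = 0.02199683 ≥ 3e-3
|R(2,2) − R(1,1)| = 0.00024413 < 3e-3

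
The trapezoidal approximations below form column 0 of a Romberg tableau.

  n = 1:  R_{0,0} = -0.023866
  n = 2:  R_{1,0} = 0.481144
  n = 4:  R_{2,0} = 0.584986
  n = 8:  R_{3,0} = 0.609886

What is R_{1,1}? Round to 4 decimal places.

0.6495

Richardson extrapolation on the trapezoidal column (denominator 4−1=3):
R_{1,1} = (4·0.481144 − (-0.023866)) / 3 = 0.649481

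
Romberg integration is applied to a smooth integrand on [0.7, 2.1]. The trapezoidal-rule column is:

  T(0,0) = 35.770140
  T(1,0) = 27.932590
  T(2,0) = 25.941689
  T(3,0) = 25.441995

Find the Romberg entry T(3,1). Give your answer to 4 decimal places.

25.2754

T(3,1) = (4·25.441995 − 25.941689) / 3 = 25.275430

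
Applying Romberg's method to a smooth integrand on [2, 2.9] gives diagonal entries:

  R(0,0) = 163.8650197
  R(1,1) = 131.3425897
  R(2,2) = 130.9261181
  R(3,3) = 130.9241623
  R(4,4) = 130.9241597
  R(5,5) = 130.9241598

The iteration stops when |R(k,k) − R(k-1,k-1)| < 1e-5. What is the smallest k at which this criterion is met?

|R(1,1) − R(0,0)| = 32.5224300 ≥ 1e-5
|R(2,2) − R(1,1)| = 0.4164716 ≥ 1e-5
|R(3,3) − R(2,2)| = 0.0019558 ≥ 1e-5
|R(4,4) − R(3,3)| = 0.0000026 < 1e-5

k = 4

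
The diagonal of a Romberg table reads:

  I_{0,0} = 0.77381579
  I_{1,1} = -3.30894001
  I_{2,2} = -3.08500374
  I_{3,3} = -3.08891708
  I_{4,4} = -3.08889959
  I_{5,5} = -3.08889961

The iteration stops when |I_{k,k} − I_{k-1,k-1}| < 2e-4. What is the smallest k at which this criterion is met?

k = 4

|I_{1,1} − I_{0,0}| = 4.08275580 ≥ 2e-4
|I_{2,2} − I_{1,1}| = 0.22393627 ≥ 2e-4
|I_{3,3} − I_{2,2}| = 0.00391334 ≥ 2e-4
|I_{4,4} − I_{3,3}| = 0.00001749 < 2e-4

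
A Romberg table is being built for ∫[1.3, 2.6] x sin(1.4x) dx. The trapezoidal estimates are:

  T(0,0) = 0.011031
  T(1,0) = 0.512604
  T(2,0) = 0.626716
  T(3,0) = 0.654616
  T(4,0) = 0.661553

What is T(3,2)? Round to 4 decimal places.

0.6639

T(2,1) = (4·0.626716 − 0.512604) / 3 = 0.664753
T(3,1) = 0.654616 + (0.654616 − 0.626716)/3 = 0.663916
T(3,2) = 0.663916 + (0.663916 − 0.664753)/15 = 0.663860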